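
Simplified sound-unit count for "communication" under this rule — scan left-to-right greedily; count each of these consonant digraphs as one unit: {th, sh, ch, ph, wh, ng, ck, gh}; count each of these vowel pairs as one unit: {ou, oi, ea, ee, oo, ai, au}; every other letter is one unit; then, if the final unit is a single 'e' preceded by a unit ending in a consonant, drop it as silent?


Word: "communication" (13 letters)
Left-to-right scan:
  (1) 'c' (letter)
  (2) 'o' (letter)
  (3) 'm' (letter)
  (4) 'm' (letter)
  (5) 'u' (letter)
  (6) 'n' (letter)
  (7) 'i' (letter)
  (8) 'c' (letter)
  (9) 'a' (letter)
  (10) 't' (letter)
  (11) 'i' (letter)
  (12) 'o' (letter)
  (13) 'n' (letter)
Units from scan: 13
Sound units = 13 units


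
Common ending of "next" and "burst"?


Word 1: "next"
Word 2: "burst"
Comparing from end:
  Pos -1: 't' == 't'
  Pos -2: 'x' != 's' (stop)
LCS = "t" (length 1)


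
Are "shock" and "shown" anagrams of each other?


Word 1: "shock" → sorted: chkos
Word 2: "shown" → sorted: hnosw
Same letters? chkos != hnosw
Anagram = No


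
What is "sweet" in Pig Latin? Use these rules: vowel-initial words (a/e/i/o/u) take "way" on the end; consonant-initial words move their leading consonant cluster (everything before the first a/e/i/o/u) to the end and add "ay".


Word: "sweet"
Starts with consonant(s) → move to end, add 'ay'
Consonant cluster: "sw"
Pig Latin = "eetsway"


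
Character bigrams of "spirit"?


Word: "spirit" (length 6)
Number of bigrams = 6 - 2 + 1 = 5
  Position 0: "sp"
  Position 1: "pi"
  Position 2: "ir"
  Position 3: "ri"
  Position 4: "it"
Bigrams = "sp", "pi", "ir", "ri", "it"


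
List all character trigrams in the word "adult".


Word: "adult" (length 5)
Number of trigrams = 5 - 3 + 1 = 3
  Position 0: "adu"
  Position 1: "dul"
  Position 2: "ult"
Trigrams = "adu", "dul", "ult"


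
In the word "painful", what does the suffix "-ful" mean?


Suffix: -ful
Example: painful (pain + -ful)
Meaning = full of


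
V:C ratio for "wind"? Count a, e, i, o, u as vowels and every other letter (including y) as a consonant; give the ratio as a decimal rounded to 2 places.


Word: "wind"
Vowels (a,e,i,o,u): 1
Consonants: 3
Ratio = 1/3
= 0.33


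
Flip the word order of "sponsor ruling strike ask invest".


Original: "sponsor ruling strike ask invest"
Words (1..n): sponsor | ruling | strike | ask | invest
Reversed (n..1): invest | ask | strike | ruling | sponsor
Result = "invest ask strike ruling sponsor"


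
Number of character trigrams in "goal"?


Word: "goal" (length 4)
Number of 3-grams = length - 3 + 1 = 4 - 3 + 1
= 2


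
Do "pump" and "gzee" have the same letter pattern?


Pattern of "pump": [0, 1, 2, 0]
Pattern of "gzee": [0, 1, 2, 2]
Patterns do not match
Same pattern = No


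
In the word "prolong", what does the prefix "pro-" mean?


Prefix: pro-
As in: prolong -> pro- + long
Meaning = forward / in favor of


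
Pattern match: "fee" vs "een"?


Pattern of "fee": [0, 1, 1]
Pattern of "een": [0, 0, 1]
Patterns do not match
Same pattern = No


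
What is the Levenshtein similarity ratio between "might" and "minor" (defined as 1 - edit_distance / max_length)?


Word 1: "might" (length 5)
Word 2: "minor" (length 5)
One optimal edit sequence:
  1. keep 'm'
  2. keep 'i'
  3. substitute 'g' -> 'n'  (+1)
  4. substitute 'h' -> 'o'  (+1)
  5. substitute 't' -> 'r'  (+1)
Edit distance = 3
Max length = max(5, 5) = 5
Similarity = 1 - 3/5
= 0.4000


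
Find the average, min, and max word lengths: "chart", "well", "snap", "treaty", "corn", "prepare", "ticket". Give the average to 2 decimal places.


Lengths: "chart"=5, "well"=4, "snap"=4, "treaty"=6, "corn"=4, "prepare"=7, "ticket"=6
Sum = 36, Count = 7
Average = 36/7 = 5.14
= avg=5.14, min=4, max=7


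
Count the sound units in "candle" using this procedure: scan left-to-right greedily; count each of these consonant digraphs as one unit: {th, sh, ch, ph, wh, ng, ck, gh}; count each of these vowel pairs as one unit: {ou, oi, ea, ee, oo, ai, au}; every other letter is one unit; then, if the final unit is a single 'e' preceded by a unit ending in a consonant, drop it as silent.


Word: "candle" (6 letters)
Left-to-right scan:
  1. 'c' (letter)
  2. 'a' (letter)
  3. 'n' (letter)
  4. 'd' (letter)
  5. 'l' (letter)
  6. 'e' (letter)
Units from scan: 6
Final unit is 'e' after a consonant -> drop as silent (-1)
Sound units = 5 units


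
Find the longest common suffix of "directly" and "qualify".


Word 1: "directly"
Word 2: "qualify"
Comparing from end:
  Pos -1: 'y' == 'y'
  Pos -2: 'l' != 'f' (stop)
LCS = "y" (length 1)


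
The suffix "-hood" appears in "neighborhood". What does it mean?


Suffix: -hood
As in: neighborhood -> neighbor + -hood
Meaning = state / condition


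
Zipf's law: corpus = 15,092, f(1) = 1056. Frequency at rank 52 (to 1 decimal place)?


Zipf's law: f(r) = f(1) / r
f(1) = 1056
f(52) = 1056 / 52
= 20.3 occurrences


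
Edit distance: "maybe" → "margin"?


Word 1: "maybe" (length 5)
Word 2: "margin" (length 6)
One optimal edit sequence (insert/delete/substitute each cost 1):
  1. keep 'm'
  2. keep 'a'
  3. insert 'r'  (+1)
  4. substitute 'y' -> 'g'  (+1)
  5. substitute 'b' -> 'i'  (+1)
  6. substitute 'e' -> 'n'  (+1)
Total edit operations: 4
Edit distance = 4


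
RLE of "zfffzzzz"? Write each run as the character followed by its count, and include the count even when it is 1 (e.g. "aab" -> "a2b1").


String: "zfffzzzz"
Scanning for consecutive runs:
  'z' x 1
  'f' x 3
  'z' x 4
RLE = "z1f3z4"


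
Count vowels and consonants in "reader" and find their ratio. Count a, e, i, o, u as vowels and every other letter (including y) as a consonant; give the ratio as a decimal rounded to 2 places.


Word: "reader"
Vowels (a,e,i,o,u): 3
Consonants: 3
Ratio = 3/3
= 1.00


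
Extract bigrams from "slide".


Word: "slide" (length 5)
Number of bigrams = 5 - 2 + 1 = 4
  Position 0: "sl"
  Position 1: "li"
  Position 2: "id"
  Position 3: "de"
Bigrams = "sl", "li", "id", "de"


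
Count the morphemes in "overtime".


Word: "overtime"
Morphemes: over- | time
Each morpheme carries meaning
= 2 morphemes


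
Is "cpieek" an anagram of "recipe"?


Word 1: "recipe" → sorted: ceeipr
Word 2: "cpieek" → sorted: ceeikp
Same letters? ceeipr != ceeikp
Anagram = No


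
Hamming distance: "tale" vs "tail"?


Comparing character by character (same length = 4):
  Pos 0: 't' vs 't' =
  Pos 1: 'a' vs 'a' =
  Pos 2: 'l' vs 'i' !=
  Pos 3: 'e' vs 'l' !=
Hamming distance = 2


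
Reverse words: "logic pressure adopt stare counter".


Original: "logic pressure adopt stare counter"
Words (1..n): logic | pressure | adopt | stare | counter
Reversed (n..1): counter | stare | adopt | pressure | logic
Result = "counter stare adopt pressure logic"


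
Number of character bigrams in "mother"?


Word: "mother" (length 6)
Number of 2-grams = length - 2 + 1 = 6 - 2 + 1
= 5


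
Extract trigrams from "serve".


Word: "serve" (length 5)
Number of trigrams = 5 - 3 + 1 = 3
  Position 0: "ser"
  Position 1: "erv"
  Position 2: "rve"
Trigrams = "ser", "erv", "rve"


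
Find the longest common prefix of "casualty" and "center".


Word 1: "casualty"
Word 2: "center"
Comparing from start:
  Pos 0: 'c' == 'c'
  Pos 1: 'a' != 'e' (stop)
LCP = "c" (length 1)


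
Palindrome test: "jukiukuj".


Word: "jukiukuj"
Reversed: "jukuikuj"
Forward == Backward? jukiukuj != jukuikuj
Palindrome = No


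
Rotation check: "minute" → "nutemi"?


Word: "minute", Candidate: "nutemi"
Method: check if candidate is substring of word+word
"minuteminute" contains "nutemi"? Yes
Is rotation = Yes


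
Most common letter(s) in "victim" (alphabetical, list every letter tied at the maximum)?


Word: "victim"
Letter counts:
  'c': 1
  'i': 2
  'm': 1
  't': 1
  'v': 1
Maximum count = 2
Most frequent = 'i' (2 times each)


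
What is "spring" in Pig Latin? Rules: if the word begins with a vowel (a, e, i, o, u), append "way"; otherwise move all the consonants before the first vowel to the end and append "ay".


Word: "spring"
Starts with consonant(s) → move to end, add 'ay'
Consonant cluster: "spr"
Pig Latin = "ingspray"


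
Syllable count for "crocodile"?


Word: "crocodile"
Syllable breakdown: croc | o | dile
Counting: 3 parts
= 3 syllables


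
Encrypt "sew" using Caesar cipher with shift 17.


Word: "sew"
Shift: 17
Each letter → (letter + shift) mod 26:
  's' (18) + 17 = 9 → 'j'
  'e' (4) + 17 = 21 → 'v'
  'w' (22) + 17 = 13 → 'n'
Result = "jvn"


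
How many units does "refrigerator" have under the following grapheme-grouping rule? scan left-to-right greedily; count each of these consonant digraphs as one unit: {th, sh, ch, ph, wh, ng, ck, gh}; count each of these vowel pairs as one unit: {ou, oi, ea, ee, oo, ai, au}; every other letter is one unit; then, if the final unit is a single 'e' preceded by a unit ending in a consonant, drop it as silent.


Word: "refrigerator" (12 letters)
Left-to-right scan:
  [1] 'r' (letter)
  [2] 'e' (letter)
  [3] 'f' (letter)
  [4] 'r' (letter)
  [5] 'i' (letter)
  [6] 'g' (letter)
  [7] 'e' (letter)
  [8] 'r' (letter)
  [9] 'a' (letter)
  [10] 't' (letter)
  [11] 'o' (letter)
  [12] 'r' (letter)
Units from scan: 12
Sound units = 12 units


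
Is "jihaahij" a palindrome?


Word: "jihaahij"
Reversed: "jihaahij"
Forward == Backward? jihaahij == jihaahij
Palindrome = Yes


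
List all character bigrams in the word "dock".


Word: "dock" (length 4)
Number of bigrams = 4 - 2 + 1 = 3
  Position 0: "do"
  Position 1: "oc"
  Position 2: "ck"
Bigrams = "do", "oc", "ck"


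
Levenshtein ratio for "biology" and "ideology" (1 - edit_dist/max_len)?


Word 1: "biology" (length 7)
Word 2: "ideology" (length 8)
One optimal edit sequence:
  1. insert 'i'  (+1)
  2. substitute 'b' -> 'd'  (+1)
  3. substitute 'i' -> 'e'  (+1)
  4. keep 'o'
  5. keep 'l'
  6. keep 'o'
  7. keep 'g'
  8. keep 'y'
Edit distance = 3
Max length = max(7, 8) = 8
Similarity = 1 - 3/8
= 0.6250


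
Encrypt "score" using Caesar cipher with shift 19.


Word: "score"
Shift: 19
Each letter → (letter + shift) mod 26:
  's' (18) + 19 = 11 → 'l'
  'c' (2) + 19 = 21 → 'v'
  'o' (14) + 19 = 7 → 'h'
  'r' (17) + 19 = 10 → 'k'
  'e' (4) + 19 = 23 → 'x'
Result = "lvhkx"


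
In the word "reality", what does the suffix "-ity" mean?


Suffix: -ity
As in: reality -> real + -ity
Meaning = quality of


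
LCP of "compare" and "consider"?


Word 1: "compare"
Word 2: "consider"
Comparing from start:
  Pos 0: 'c' == 'c'
  Pos 1: 'o' == 'o'
  Pos 2: 'm' != 'n' (stop)
LCP = "co" (length 2)


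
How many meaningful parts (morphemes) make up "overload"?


Word: "overload"
Morphemes: over- / load
Each morpheme carries meaning
= 2 morphemes


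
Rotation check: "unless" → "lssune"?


Word: "unless", Candidate: "lssune"
Method: check if candidate is substring of word+word
"unlessunless" contains "lssune"? No
Is rotation = No


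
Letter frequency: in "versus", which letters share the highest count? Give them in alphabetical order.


Word: "versus"
Letter counts:
  'e': 1
  'r': 1
  's': 2
  'u': 1
  'v': 1
Maximum count = 2
Most frequent = 's' (2 times each)


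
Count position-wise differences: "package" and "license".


Comparing character by character (same length = 7):
  Pos 0: 'p' vs 'l' !=
  Pos 1: 'a' vs 'i' !=
  Pos 2: 'c' vs 'c' =
  Pos 3: 'k' vs 'e' !=
  Pos 4: 'a' vs 'n' !=
  Pos 5: 'g' vs 's' !=
  Pos 6: 'e' vs 'e' =
Hamming distance = 5


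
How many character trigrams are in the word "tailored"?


Word: "tailored" (length 8)
Number of 3-grams = length - 3 + 1 = 8 - 3 + 1
= 6


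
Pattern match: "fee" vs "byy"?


Pattern of "fee": [0, 1, 1]
Pattern of "byy": [0, 1, 1]
Patterns match
Same pattern = Yes


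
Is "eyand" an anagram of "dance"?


Word 1: "dance" → sorted: acden
Word 2: "eyand" → sorted: adeny
Same letters? acden != adeny
Anagram = No


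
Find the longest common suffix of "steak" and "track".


Word 1: "steak"
Word 2: "track"
Comparing from end:
  Pos -1: 'k' == 'k'
  Pos -2: 'a' != 'c' (stop)
LCS = "k" (length 1)


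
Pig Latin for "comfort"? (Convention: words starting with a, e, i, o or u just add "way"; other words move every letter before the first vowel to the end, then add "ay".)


Word: "comfort"
Starts with consonant(s) → move to end, add 'ay'
Consonant cluster: "c"
Pig Latin = "omfortcay"


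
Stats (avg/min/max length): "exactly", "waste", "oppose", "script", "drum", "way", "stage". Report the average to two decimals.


Lengths: "exactly"=7, "waste"=5, "oppose"=6, "script"=6, "drum"=4, "way"=3, "stage"=5
Sum = 36, Count = 7
Average = 36/7 = 5.14
= avg=5.14, min=3, max=7


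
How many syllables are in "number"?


Word: "number"
Syllable breakdown: num-ber
Counting: 2 parts
= 2 syllables


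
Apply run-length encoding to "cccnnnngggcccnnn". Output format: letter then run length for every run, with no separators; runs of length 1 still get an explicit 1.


String: "cccnnnngggcccnnn"
Scanning for consecutive runs:
  'c' x 3
  'n' x 4
  'g' x 3
  'c' x 3
  'n' x 3
RLE = "c3n4g3c3n3"


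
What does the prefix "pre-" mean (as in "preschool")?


Prefix: pre-
As in: preschool -> pre- + school
Meaning = before


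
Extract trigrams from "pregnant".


Word: "pregnant" (length 8)
Number of trigrams = 8 - 3 + 1 = 6
  Position 0: "pre"
  Position 1: "reg"
  Position 2: "egn"
  Position 3: "gna"
  Position 4: "nan"
  Position 5: "ant"
Trigrams = "pre", "reg", "egn", "gna", "nan", "ant"


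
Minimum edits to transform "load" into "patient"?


Word 1: "load" (length 4)
Word 2: "patient" (length 7)
One optimal edit sequence (insert/delete/substitute each cost 1):
  1. insert 'p'  (+1)
  2. insert 'a'  (+1)
  3. insert 't'  (+1)
  4. substitute 'l' -> 'i'  (+1)
  5. substitute 'o' -> 'e'  (+1)
  6. substitute 'a' -> 'n'  (+1)
  7. substitute 'd' -> 't'  (+1)
Total edit operations: 7
Edit distance = 7


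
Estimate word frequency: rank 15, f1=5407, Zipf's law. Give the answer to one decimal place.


Zipf's law: f(r) = f(1) / r
f(1) = 5407
f(15) = 5407 / 15
= 360.5 occurrences


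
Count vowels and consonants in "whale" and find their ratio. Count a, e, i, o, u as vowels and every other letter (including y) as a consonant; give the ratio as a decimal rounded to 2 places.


Word: "whale"
Vowels (a,e,i,o,u): 2
Consonants: 3
Ratio = 2/3
= 0.67


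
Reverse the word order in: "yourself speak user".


Original: "yourself speak user"
Words (1..n): yourself | speak | user
Reversed (n..1): user | speak | yourself
Result = "user speak yourself"


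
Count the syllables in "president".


Word: "president"
Syllable breakdown: pres · i · dent
Counting: 3 parts
= 3 syllables


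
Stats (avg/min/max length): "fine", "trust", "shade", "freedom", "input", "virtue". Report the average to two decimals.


Lengths: "fine"=4, "trust"=5, "shade"=5, "freedom"=7, "input"=5, "virtue"=6
Sum = 32, Count = 6
Average = 32/6 = 5.33
= avg=5.33, min=4, max=7


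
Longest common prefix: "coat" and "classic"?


Word 1: "coat"
Word 2: "classic"
Comparing from start:
  Pos 0: 'c' == 'c'
  Pos 1: 'o' != 'l' (stop)
LCP = "c" (length 1)


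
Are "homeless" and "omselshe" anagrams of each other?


Word 1: "homeless" → sorted: eehlmoss
Word 2: "omselshe" → sorted: eehlmoss
Same letters? eehlmoss == eehlmoss
Anagram = Yes


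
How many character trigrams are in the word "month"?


Word: "month" (length 5)
Number of 3-grams = length - 3 + 1 = 5 - 3 + 1
= 3


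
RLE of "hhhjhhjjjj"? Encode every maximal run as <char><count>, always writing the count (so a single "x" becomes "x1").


String: "hhhjhhjjjj"
Scanning for consecutive runs:
  'h' x 3
  'j' x 1
  'h' x 2
  'j' x 4
RLE = "h3j1h2j4"


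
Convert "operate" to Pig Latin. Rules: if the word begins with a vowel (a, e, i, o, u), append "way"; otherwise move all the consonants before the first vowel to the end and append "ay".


Word: "operate"
Starts with vowel → add 'way'
Pig Latin = "operateway"


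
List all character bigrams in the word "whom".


Word: "whom" (length 4)
Number of bigrams = 4 - 2 + 1 = 3
  Position 0: "wh"
  Position 1: "ho"
  Position 2: "om"
Bigrams = "wh", "ho", "om"


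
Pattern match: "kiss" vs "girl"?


Pattern of "kiss": [0, 1, 2, 2]
Pattern of "girl": [0, 1, 2, 3]
Patterns do not match
Same pattern = No


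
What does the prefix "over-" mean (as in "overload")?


Prefix: over-
As in: overload -> over- + load
Meaning = excessive


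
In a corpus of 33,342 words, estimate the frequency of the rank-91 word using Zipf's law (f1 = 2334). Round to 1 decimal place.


Zipf's law: f(r) = f(1) / r
f(1) = 2334
f(91) = 2334 / 91
= 25.6 occurrences


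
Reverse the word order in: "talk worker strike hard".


Original: "talk worker strike hard"
Words (1..n): talk | worker | strike | hard
Reversed (n..1): hard | strike | worker | talk
Result = "hard strike worker talk"


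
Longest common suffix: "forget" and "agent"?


Word 1: "forget"
Word 2: "agent"
Comparing from end:
  Pos -1: 't' == 't'
  Pos -2: 'e' != 'n' (stop)
LCS = "t" (length 1)


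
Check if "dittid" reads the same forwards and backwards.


Word: "dittid"
Reversed: "dittid"
Forward == Backward? dittid == dittid
Palindrome = Yes


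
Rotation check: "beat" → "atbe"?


Word: "beat", Candidate: "atbe"
Method: check if candidate is substring of word+word
"beatbeat" contains "atbe"? Yes
Is rotation = Yes


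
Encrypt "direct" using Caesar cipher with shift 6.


Word: "direct"
Shift: 6
Each letter → (letter + shift) mod 26:
  'd' (3) + 6 = 9 → 'j'
  'i' (8) + 6 = 14 → 'o'
  'r' (17) + 6 = 23 → 'x'
  'e' (4) + 6 = 10 → 'k'
  'c' (2) + 6 = 8 → 'i'
  't' (19) + 6 = 25 → 'z'
Result = "joxkiz"


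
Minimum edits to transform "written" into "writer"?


Word 1: "written" (length 7)
Word 2: "writer" (length 6)
One optimal edit sequence (insert/delete/substitute each cost 1):
  1. keep 'w'
  2. keep 'r'
  3. keep 'i'
  4. delete 't'  (+1)
  5. keep 't'
  6. keep 'e'
  7. substitute 'n' -> 'r'  (+1)
Total edit operations: 2
Edit distance = 2


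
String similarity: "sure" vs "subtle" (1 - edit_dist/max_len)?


Word 1: "sure" (length 4)
Word 2: "subtle" (length 6)
One optimal edit sequence:
  1. keep 's'
  2. keep 'u'
  3. insert 'b'  (+1)
  4. insert 't'  (+1)
  5. substitute 'r' -> 'l'  (+1)
  6. keep 'e'
Edit distance = 3
Max length = max(4, 6) = 6
Similarity = 1 - 3/6
= 0.5000


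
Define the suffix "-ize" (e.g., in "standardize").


Suffix: -ize
Example: standardize = standard + -ize
Meaning = to make


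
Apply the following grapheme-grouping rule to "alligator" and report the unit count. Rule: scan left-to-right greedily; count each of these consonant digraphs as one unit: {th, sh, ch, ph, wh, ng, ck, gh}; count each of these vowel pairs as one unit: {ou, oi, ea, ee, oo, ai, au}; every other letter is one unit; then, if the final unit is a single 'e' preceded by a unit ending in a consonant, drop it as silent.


Word: "alligator" (9 letters)
Left-to-right scan:
  [1] 'a' (letter)
  [2] 'l' (letter)
  [3] 'l' (letter)
  [4] 'i' (letter)
  [5] 'g' (letter)
  [6] 'a' (letter)
  [7] 't' (letter)
  [8] 'o' (letter)
  [9] 'r' (letter)
Units from scan: 9
Sound units = 9 units


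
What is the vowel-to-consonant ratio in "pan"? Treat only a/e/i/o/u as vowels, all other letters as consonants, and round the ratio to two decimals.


Word: "pan"
Vowels (a,e,i,o,u): 1
Consonants: 2
Ratio = 1/2
= 0.50


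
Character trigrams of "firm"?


Word: "firm" (length 4)
Number of trigrams = 4 - 3 + 1 = 2
  Position 0: "fir"
  Position 1: "irm"
Trigrams = "fir", "irm"


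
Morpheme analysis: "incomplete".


Word: "incomplete"
Morphemes: in- / complete
Each morpheme carries meaning
= 2 morphemes


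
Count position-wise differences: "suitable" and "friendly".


Comparing character by character (same length = 8):
  Pos 0: 's' vs 'f' !=
  Pos 1: 'u' vs 'r' !=
  Pos 2: 'i' vs 'i' =
  Pos 3: 't' vs 'e' !=
  Pos 4: 'a' vs 'n' !=
  Pos 5: 'b' vs 'd' !=
  Pos 6: 'l' vs 'l' =
  Pos 7: 'e' vs 'y' !=
Hamming distance = 6


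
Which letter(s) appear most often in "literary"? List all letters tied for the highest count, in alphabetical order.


Word: "literary"
Letter counts:
  'a': 1
  'e': 1
  'i': 1
  'l': 1
  'r': 2
  't': 1
  'y': 1
Maximum count = 2
Most frequent = 'r' (2 times each)


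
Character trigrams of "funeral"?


Word: "funeral" (length 7)
Number of trigrams = 7 - 3 + 1 = 5
  Position 0: "fun"
  Position 1: "une"
  Position 2: "ner"
  Position 3: "era"
  Position 4: "ral"
Trigrams = "fun", "une", "ner", "era", "ral"


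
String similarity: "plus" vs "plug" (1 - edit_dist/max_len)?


Word 1: "plus" (length 4)
Word 2: "plug" (length 4)
One optimal edit sequence:
  1. keep 'p'
  2. keep 'l'
  3. keep 'u'
  4. substitute 's' -> 'g'  (+1)
Edit distance = 1
Max length = max(4, 4) = 4
Similarity = 1 - 1/4
= 0.7500


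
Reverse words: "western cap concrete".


Original: "western cap concrete"
Words (1..n): western | cap | concrete
Reversed (n..1): concrete | cap | western
Result = "concrete cap western"


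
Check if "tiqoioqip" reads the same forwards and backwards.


Word: "tiqoioqip"
Reversed: "piqoioqit"
Forward == Backward? tiqoioqip != piqoioqit
Palindrome = No


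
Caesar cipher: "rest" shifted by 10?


Word: "rest"
Shift: 10
Each letter → (letter + shift) mod 26:
  'r' (17) + 10 = 1 → 'b'
  'e' (4) + 10 = 14 → 'o'
  's' (18) + 10 = 2 → 'c'
  't' (19) + 10 = 3 → 'd'
Result = "bocd"


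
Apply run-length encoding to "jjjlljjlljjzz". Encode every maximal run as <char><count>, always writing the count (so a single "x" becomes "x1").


String: "jjjlljjlljjzz"
Scanning for consecutive runs:
  'j' x 3
  'l' x 2
  'j' x 2
  'l' x 2
  'j' x 2
  'z' x 2
RLE = "j3l2j2l2j2z2"


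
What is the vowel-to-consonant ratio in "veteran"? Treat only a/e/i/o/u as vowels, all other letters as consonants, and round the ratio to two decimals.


Word: "veteran"
Vowels (a,e,i,o,u): 3
Consonants: 4
Ratio = 3/4
= 0.75


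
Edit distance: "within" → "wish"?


Word 1: "within" (length 6)
Word 2: "wish" (length 4)
One optimal edit sequence (insert/delete/substitute each cost 1):
  1. keep 'w'
  2. keep 'i'
  3. substitute 't' -> 's'  (+1)
  4. keep 'h'
  5. delete 'i'  (+1)
  6. delete 'n'  (+1)
Total edit operations: 3
Edit distance = 3


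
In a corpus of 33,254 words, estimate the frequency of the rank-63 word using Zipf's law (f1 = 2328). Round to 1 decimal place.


Zipf's law: f(r) = f(1) / r
f(1) = 2328
f(63) = 2328 / 63
= 37.0 occurrences


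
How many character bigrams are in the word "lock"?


Word: "lock" (length 4)
Number of 2-grams = length - 2 + 1 = 4 - 2 + 1
= 3


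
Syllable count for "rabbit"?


Word: "rabbit"
Syllable breakdown: rab · bit
Counting: 2 parts
= 2 syllables


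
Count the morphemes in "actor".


Word: "actor"
Morphemes: act / -or
Each morpheme carries meaning
= 2 morphemes


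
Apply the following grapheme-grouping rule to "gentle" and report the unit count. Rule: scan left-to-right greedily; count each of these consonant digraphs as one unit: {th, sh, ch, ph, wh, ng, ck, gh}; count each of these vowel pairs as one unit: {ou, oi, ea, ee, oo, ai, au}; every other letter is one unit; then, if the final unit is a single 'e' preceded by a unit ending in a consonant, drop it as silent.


Word: "gentle" (6 letters)
Left-to-right scan:
  [1] 'g' (letter)
  [2] 'e' (letter)
  [3] 'n' (letter)
  [4] 't' (letter)
  [5] 'l' (letter)
  [6] 'e' (letter)
Units from scan: 6
Final unit is 'e' after a consonant -> drop as silent (-1)
Sound units = 5 units


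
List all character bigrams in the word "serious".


Word: "serious" (length 7)
Number of bigrams = 7 - 2 + 1 = 6
  Position 0: "se"
  Position 1: "er"
  Position 2: "ri"
  Position 3: "io"
  Position 4: "ou"
  Position 5: "us"
Bigrams = "se", "er", "ri", "io", "ou", "us"


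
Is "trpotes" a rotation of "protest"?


Word: "protest", Candidate: "trpotes"
Method: check if candidate is substring of word+word
"protestprotest" contains "trpotes"? No
Is rotation = No


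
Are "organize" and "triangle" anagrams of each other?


Word 1: "organize" → sorted: aeginorz
Word 2: "triangle" → sorted: aegilnrt
Same letters? aeginorz != aegilnrt
Anagram = No


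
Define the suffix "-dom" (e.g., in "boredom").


Suffix: -dom
Example: boredom (bore + -dom)
Meaning = state / realm


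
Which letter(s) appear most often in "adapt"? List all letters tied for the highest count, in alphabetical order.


Word: "adapt"
Letter counts:
  'a': 2
  'd': 1
  'p': 1
  't': 1
Maximum count = 2
Most frequent = 'a' (2 times each)


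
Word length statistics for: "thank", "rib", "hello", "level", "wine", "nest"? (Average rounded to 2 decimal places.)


Lengths: "thank"=5, "rib"=3, "hello"=5, "level"=5, "wine"=4, "nest"=4
Sum = 26, Count = 6
Average = 26/6 = 4.33
= avg=4.33, min=3, max=5


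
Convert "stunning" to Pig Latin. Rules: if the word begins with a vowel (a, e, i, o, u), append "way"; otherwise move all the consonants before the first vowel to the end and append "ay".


Word: "stunning"
Starts with consonant(s) → move to end, add 'ay'
Consonant cluster: "st"
Pig Latin = "unningstay"


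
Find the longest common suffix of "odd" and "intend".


Word 1: "odd"
Word 2: "intend"
Comparing from end:
  Pos -1: 'd' == 'd'
  Pos -2: 'd' != 'n' (stop)
LCS = "d" (length 1)


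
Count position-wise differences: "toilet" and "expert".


Comparing character by character (same length = 6):
  Pos 0: 't' vs 'e' !=
  Pos 1: 'o' vs 'x' !=
  Pos 2: 'i' vs 'p' !=
  Pos 3: 'l' vs 'e' !=
  Pos 4: 'e' vs 'r' !=
  Pos 5: 't' vs 't' =
Hamming distance = 5


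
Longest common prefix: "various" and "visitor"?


Word 1: "various"
Word 2: "visitor"
Comparing from start:
  Pos 0: 'v' == 'v'
  Pos 1: 'a' != 'i' (stop)
LCP = "v" (length 1)


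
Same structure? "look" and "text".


Pattern of "look": [0, 1, 1, 2]
Pattern of "text": [0, 1, 2, 0]
Patterns do not match
Same pattern = No


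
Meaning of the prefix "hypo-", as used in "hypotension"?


Prefix: hypo-
Example: hypotension = hypo- + tension
Meaning = under / below normal


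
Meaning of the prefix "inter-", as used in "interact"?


Prefix: inter-
As in: interact -> inter- + act
Meaning = between


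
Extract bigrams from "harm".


Word: "harm" (length 4)
Number of bigrams = 4 - 2 + 1 = 3
  Position 0: "ha"
  Position 1: "ar"
  Position 2: "rm"
Bigrams = "ha", "ar", "rm"


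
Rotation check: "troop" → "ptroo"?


Word: "troop", Candidate: "ptroo"
Method: check if candidate is substring of word+word
"trooptroop" contains "ptroo"? Yes
Is rotation = Yes


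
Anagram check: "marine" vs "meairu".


Word 1: "marine" → sorted: aeimnr
Word 2: "meairu" → sorted: aeimru
Same letters? aeimnr != aeimru
Anagram = No


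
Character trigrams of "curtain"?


Word: "curtain" (length 7)
Number of trigrams = 7 - 3 + 1 = 5
  Position 0: "cur"
  Position 1: "urt"
  Position 2: "rta"
  Position 3: "tai"
  Position 4: "ain"
Trigrams = "cur", "urt", "rta", "tai", "ain"


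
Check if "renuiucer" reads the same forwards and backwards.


Word: "renuiucer"
Reversed: "recuiuner"
Forward == Backward? renuiucer != recuiuner
Palindrome = No


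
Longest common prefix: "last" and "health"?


Word 1: "last"
Word 2: "health"
Comparing from start:
  Pos 0: 'l' != 'h' (stop)
LCP = "" (length 0)


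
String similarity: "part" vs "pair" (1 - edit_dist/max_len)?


Word 1: "part" (length 4)
Word 2: "pair" (length 4)
One optimal edit sequence:
  1. keep 'p'
  2. keep 'a'
  3. substitute 'r' -> 'i'  (+1)
  4. substitute 't' -> 'r'  (+1)
Edit distance = 2
Max length = max(4, 4) = 4
Similarity = 1 - 2/4
= 0.5000


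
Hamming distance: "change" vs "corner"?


Comparing character by character (same length = 6):
  Pos 0: 'c' vs 'c' =
  Pos 1: 'h' vs 'o' !=
  Pos 2: 'a' vs 'r' !=
  Pos 3: 'n' vs 'n' =
  Pos 4: 'g' vs 'e' !=
  Pos 5: 'e' vs 'r' !=
Hamming distance = 4


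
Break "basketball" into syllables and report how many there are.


Word: "basketball"
Syllable breakdown: bas / ket / ball
Counting: 3 parts
= 3 syllables


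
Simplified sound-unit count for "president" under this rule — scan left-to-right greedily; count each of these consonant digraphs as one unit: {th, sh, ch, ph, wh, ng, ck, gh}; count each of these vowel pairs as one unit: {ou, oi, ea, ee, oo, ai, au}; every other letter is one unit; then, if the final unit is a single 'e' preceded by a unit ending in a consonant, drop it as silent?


Word: "president" (9 letters)
Left-to-right scan:
  1. 'p' (letter)
  2. 'r' (letter)
  3. 'e' (letter)
  4. 's' (letter)
  5. 'i' (letter)
  6. 'd' (letter)
  7. 'e' (letter)
  8. 'n' (letter)
  9. 't' (letter)
Units from scan: 9
Sound units = 9 units


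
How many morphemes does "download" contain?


Word: "download"
Morphemes: down- | load
Each morpheme carries meaning
= 2 morphemes


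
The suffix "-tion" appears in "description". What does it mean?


Suffix: -tion
Example: description = describe + -tion, with a spelling change
Meaning = act or process


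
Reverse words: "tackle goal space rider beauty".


Original: "tackle goal space rider beauty"
Words (1..n): tackle | goal | space | rider | beauty
Reversed (n..1): beauty | rider | space | goal | tackle
Result = "beauty rider space goal tackle"


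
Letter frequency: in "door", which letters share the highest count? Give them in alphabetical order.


Word: "door"
Letter counts:
  'd': 1
  'o': 2
  'r': 1
Maximum count = 2
Most frequent = 'o' (2 times each)


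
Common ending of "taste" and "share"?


Word 1: "taste"
Word 2: "share"
Comparing from end:
  Pos -1: 'e' == 'e'
  Pos -2: 't' != 'r' (stop)
LCS = "e" (length 1)


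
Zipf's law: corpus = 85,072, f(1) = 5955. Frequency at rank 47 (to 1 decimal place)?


Zipf's law: f(r) = f(1) / r
f(1) = 5955
f(47) = 5955 / 47
= 126.7 occurrences


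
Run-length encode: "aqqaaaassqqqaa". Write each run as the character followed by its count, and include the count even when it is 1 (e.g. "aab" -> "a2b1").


String: "aqqaaaassqqqaa"
Scanning for consecutive runs:
  'a' x 1
  'q' x 2
  'a' x 4
  's' x 2
  'q' x 3
  'a' x 2
RLE = "a1q2a4s2q3a2"


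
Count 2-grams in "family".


Word: "family" (length 6)
Number of 2-grams = length - 2 + 1 = 6 - 2 + 1
= 5


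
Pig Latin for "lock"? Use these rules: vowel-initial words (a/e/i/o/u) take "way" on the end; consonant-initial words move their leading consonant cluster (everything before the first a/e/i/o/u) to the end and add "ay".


Word: "lock"
Starts with consonant(s) → move to end, add 'ay'
Consonant cluster: "l"
Pig Latin = "ocklay"


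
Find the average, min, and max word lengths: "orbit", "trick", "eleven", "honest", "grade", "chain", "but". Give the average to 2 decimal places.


Lengths: "orbit"=5, "trick"=5, "eleven"=6, "honest"=6, "grade"=5, "chain"=5, "but"=3
Sum = 35, Count = 7
Average = 35/7 = 5.00
= avg=5.00, min=3, max=6


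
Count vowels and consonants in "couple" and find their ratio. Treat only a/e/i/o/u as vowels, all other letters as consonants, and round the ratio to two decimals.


Word: "couple"
Vowels (a,e,i,o,u): 3
Consonants: 3
Ratio = 3/3
= 1.00


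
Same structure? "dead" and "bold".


Pattern of "dead": [0, 1, 2, 0]
Pattern of "bold": [0, 1, 2, 3]
Patterns do not match
Same pattern = No


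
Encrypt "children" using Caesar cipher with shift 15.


Word: "children"
Shift: 15
Each letter → (letter + shift) mod 26:
  'c' (2) + 15 = 17 → 'r'
  'h' (7) + 15 = 22 → 'w'
  'i' (8) + 15 = 23 → 'x'
  'l' (11) + 15 = 0 → 'a'
  'd' (3) + 15 = 18 → 's'
  'r' (17) + 15 = 6 → 'g'
  'e' (4) + 15 = 19 → 't'
  'n' (13) + 15 = 2 → 'c'
Result = "rwxasgtc"


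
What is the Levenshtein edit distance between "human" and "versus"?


Word 1: "human" (length 5)
Word 2: "versus" (length 6)
One optimal edit sequence (insert/delete/substitute each cost 1):
  1. insert 'v'  (+1)
  2. substitute 'h' -> 'e'  (+1)
  3. substitute 'u' -> 'r'  (+1)
  4. substitute 'm' -> 's'  (+1)
  5. substitute 'a' -> 'u'  (+1)
  6. substitute 'n' -> 's'  (+1)
Total edit operations: 6
Edit distance = 6


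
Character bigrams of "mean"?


Word: "mean" (length 4)
Number of bigrams = 4 - 2 + 1 = 3
  Position 0: "me"
  Position 1: "ea"
  Position 2: "an"
Bigrams = "me", "ea", "an"


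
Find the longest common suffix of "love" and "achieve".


Word 1: "love"
Word 2: "achieve"
Comparing from end:
  Pos -1: 'e' == 'e'
  Pos -2: 'v' == 'v'
  Pos -3: 'o' != 'e' (stop)
LCS = "ve" (length 2)


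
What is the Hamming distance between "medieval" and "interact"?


Comparing character by character (same length = 8):
  Pos 0: 'm' vs 'i' !=
  Pos 1: 'e' vs 'n' !=
  Pos 2: 'd' vs 't' !=
  Pos 3: 'i' vs 'e' !=
  Pos 4: 'e' vs 'r' !=
  Pos 5: 'v' vs 'a' !=
  Pos 6: 'a' vs 'c' !=
  Pos 7: 'l' vs 't' !=
Hamming distance = 8


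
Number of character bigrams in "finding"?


Word: "finding" (length 7)
Number of 2-grams = length - 2 + 1 = 7 - 2 + 1
= 6


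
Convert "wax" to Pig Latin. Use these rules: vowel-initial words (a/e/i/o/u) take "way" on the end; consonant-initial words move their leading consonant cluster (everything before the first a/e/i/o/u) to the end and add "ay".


Word: "wax"
Starts with consonant(s) → move to end, add 'ay'
Consonant cluster: "w"
Pig Latin = "axway"


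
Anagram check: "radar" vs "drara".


Word 1: "radar" → sorted: aadrr
Word 2: "drara" → sorted: aadrr
Same letters? aadrr == aadrr
Anagram = Yes


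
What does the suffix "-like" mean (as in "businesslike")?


Suffix: -like
Example: businesslike (business + -like)
Meaning = resembling


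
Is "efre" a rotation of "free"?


Word: "free", Candidate: "efre"
Method: check if candidate is substring of word+word
"freefree" contains "efre"? Yes
Is rotation = Yes


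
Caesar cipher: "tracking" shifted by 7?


Word: "tracking"
Shift: 7
Each letter → (letter + shift) mod 26:
  't' (19) + 7 = 0 → 'a'
  'r' (17) + 7 = 24 → 'y'
  'a' (0) + 7 = 7 → 'h'
  'c' (2) + 7 = 9 → 'j'
  'k' (10) + 7 = 17 → 'r'
  'i' (8) + 7 = 15 → 'p'
  'n' (13) + 7 = 20 → 'u'
  'g' (6) + 7 = 13 → 'n'
Result = "ayhjrpun"


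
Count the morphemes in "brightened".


Word: "brightened"
Morphemes: bright | -en | -ed
Each morpheme carries meaning
= 3 morphemes


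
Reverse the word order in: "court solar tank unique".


Original: "court solar tank unique"
Words (1..n): court | solar | tank | unique
Reversed (n..1): unique | tank | solar | court
Result = "unique tank solar court"


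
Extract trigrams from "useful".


Word: "useful" (length 6)
Number of trigrams = 6 - 3 + 1 = 4
  Position 0: "use"
  Position 1: "sef"
  Position 2: "efu"
  Position 3: "ful"
Trigrams = "use", "sef", "efu", "ful"


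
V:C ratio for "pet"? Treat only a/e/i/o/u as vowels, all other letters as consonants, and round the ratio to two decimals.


Word: "pet"
Vowels (a,e,i,o,u): 1
Consonants: 2
Ratio = 1/2
= 0.50


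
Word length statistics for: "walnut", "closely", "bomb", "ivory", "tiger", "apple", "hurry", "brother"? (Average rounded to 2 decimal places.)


Lengths: "walnut"=6, "closely"=7, "bomb"=4, "ivory"=5, "tiger"=5, "apple"=5, "hurry"=5, "brother"=7
Sum = 44, Count = 8
Average = 44/8 = 5.50
= avg=5.50, min=4, max=7


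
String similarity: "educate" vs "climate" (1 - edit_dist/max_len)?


Word 1: "educate" (length 7)
Word 2: "climate" (length 7)
One optimal edit sequence:
  1. substitute 'e' -> 'c'  (+1)
  2. substitute 'd' -> 'l'  (+1)
  3. substitute 'u' -> 'i'  (+1)
  4. substitute 'c' -> 'm'  (+1)
  5. keep 'a'
  6. keep 't'
  7. keep 'e'
Edit distance = 4
Max length = max(7, 7) = 7
Similarity = 1 - 4/7
= 0.4286


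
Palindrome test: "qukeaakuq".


Word: "qukeaakuq"
Reversed: "qukaaekuq"
Forward == Backward? qukeaakuq != qukaaekuq
Palindrome = No


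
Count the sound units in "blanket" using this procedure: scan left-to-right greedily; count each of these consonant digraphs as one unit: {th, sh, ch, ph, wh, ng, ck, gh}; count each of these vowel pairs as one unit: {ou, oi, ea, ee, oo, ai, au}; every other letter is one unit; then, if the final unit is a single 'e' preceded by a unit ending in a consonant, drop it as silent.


Word: "blanket" (7 letters)
Left-to-right scan:
  (1) 'b' (letter)
  (2) 'l' (letter)
  (3) 'a' (letter)
  (4) 'n' (letter)
  (5) 'k' (letter)
  (6) 'e' (letter)
  (7) 't' (letter)
Units from scan: 7
Sound units = 7 units


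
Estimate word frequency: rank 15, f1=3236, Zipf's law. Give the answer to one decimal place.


Zipf's law: f(r) = f(1) / r
f(1) = 3236
f(15) = 3236 / 15
= 215.7 occurrences


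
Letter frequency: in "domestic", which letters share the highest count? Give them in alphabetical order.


Word: "domestic"
Letter counts:
  'c': 1
  'd': 1
  'e': 1
  'i': 1
  'm': 1
  'o': 1
  's': 1
  't': 1
Maximum count = 1
Most frequent = 'c', 'd', 'e', 'i', 'm', 'o', 's', 't' (1 time each)


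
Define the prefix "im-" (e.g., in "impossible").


Prefix: im-
Example: impossible (im- + possible)
Meaning = not / into


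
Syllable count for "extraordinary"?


Word: "extraordinary"
Syllable breakdown: ex | traor | di | nar | y
Counting: 5 parts
= 5 syllables


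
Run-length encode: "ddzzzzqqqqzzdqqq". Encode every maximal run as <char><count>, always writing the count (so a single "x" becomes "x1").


String: "ddzzzzqqqqzzdqqq"
Scanning for consecutive runs:
  'd' x 2
  'z' x 4
  'q' x 4
  'z' x 2
  'd' x 1
  'q' x 3
RLE = "d2z4q4z2d1q3"


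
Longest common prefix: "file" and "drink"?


Word 1: "file"
Word 2: "drink"
Comparing from start:
  Pos 0: 'f' != 'd' (stop)
LCP = "" (length 0)


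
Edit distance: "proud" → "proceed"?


Word 1: "proud" (length 5)
Word 2: "proceed" (length 7)
One optimal edit sequence (insert/delete/substitute each cost 1):
  1. keep 'p'
  2. keep 'r'
  3. keep 'o'
  4. insert 'c'  (+1)
  5. insert 'e'  (+1)
  6. substitute 'u' -> 'e'  (+1)
  7. keep 'd'
Total edit operations: 3
Edit distance = 3


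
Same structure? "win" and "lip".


Pattern of "win": [0, 1, 2]
Pattern of "lip": [0, 1, 2]
Patterns match
Same pattern = Yes


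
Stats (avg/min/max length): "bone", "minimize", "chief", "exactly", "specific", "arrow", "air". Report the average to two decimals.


Lengths: "bone"=4, "minimize"=8, "chief"=5, "exactly"=7, "specific"=8, "arrow"=5, "air"=3
Sum = 40, Count = 7
Average = 40/7 = 5.71
= avg=5.71, min=3, max=8


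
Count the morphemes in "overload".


Word: "overload"
Morphemes: over- / load
Each morpheme carries meaning
= 2 morphemes


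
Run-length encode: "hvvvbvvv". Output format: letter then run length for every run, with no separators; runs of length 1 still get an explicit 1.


String: "hvvvbvvv"
Scanning for consecutive runs:
  'h' x 1
  'v' x 3
  'b' x 1
  'v' x 3
RLE = "h1v3b1v3"


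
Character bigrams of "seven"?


Word: "seven" (length 5)
Number of bigrams = 5 - 2 + 1 = 4
  Position 0: "se"
  Position 1: "ev"
  Position 2: "ve"
  Position 3: "en"
Bigrams = "se", "ev", "ve", "en"


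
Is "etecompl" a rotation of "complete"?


Word: "complete", Candidate: "etecompl"
Method: check if candidate is substring of word+word
"completecomplete" contains "etecompl"? Yes
Is rotation = Yes
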